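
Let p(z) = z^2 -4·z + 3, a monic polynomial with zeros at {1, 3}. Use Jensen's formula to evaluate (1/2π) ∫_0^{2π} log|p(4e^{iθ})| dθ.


Zeros: 1, 3; r = 4.
Inside |z| < r: 1, 3. Outside (|z| ≥ r): ∅.
p(0) = 3, so log|p(0)| = log(3) = 1.0986.
Apply Jensen: I(r) = log|p(0)| + Σ_k log(r/|z_k|), summed over zeros inside |z| < r.
  log(r/|z_k|) for z_k = 1: log(4/1) = 1.3863
  log(r/|z_k|) for z_k = 3: log(4/3) = 0.2877
Sum over inside zeros: 1.6740.
I(r) = log|p(0)| + (inside sum) = 1.0986 + 1.6740 = 2.7726.
Closed form (all zeros inside, monic): I(r) = n·log(r) = 2·log(4) = 2.7726. ✓

I(r) ≈ 2.7726.


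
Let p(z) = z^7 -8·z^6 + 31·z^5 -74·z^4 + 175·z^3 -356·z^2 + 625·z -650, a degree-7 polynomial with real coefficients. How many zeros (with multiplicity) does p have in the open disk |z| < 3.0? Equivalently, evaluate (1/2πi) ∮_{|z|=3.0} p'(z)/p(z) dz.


The zeros of p are: 2, (-1 + 2i), (-1 - 2i), (1 + 2i), (1 - 2i), (3 + 2i), (3 - 2i).
Their magnitudes are: 2, 2.236, 2.236, 2.236, 2.236, 3.606, 3.606.
Zeros with |z| < R = 3.0: 2, (-1 + 2i), (-1 - 2i), (1 + 2i), (1 - 2i).
Count = 5.
By the argument principle, (1/2πi) ∮_{|z|=R} p'(z)/p(z) dz equals exactly this count.

Number of zeros inside |z| < 3.0: 5.


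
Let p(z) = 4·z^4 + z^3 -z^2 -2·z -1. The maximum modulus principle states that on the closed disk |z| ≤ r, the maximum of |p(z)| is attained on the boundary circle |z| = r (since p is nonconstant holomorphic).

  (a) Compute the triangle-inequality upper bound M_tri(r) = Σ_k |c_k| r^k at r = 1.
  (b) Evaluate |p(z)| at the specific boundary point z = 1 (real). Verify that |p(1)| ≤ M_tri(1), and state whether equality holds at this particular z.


Coefficients: c_0 = -1, c_1 = -2, c_2 = -1, c_3 = 1, c_4 = 4. Radius r = 1.
Part (a). Triangle bound: M_tri(r) = Σ_k |c_k| r^k
  = |-1|·1^0 + |-2|·1^1 + |-1|·1^2 + |1|·1^3 + |4|·1^4
  = 1 + 2 + 1 + 1 + 4 = 9.
This bounds M(r) := max_{|z|=r} |p(z)| from above; equality holds iff all terms c_k z^k can be made to align in phase at a single z on |z|=r.
Part (b). At z = 1 (real, on the circle |z| = r):
  p(1) = (-1)·1^0 + (-2)·1^1 + (-1)·1^2 + (1)·1^3 + (4)·1^4 = 1.
  |p(1)| = 1.
Check: |p(1)| = 1 ≤ 9 = M_tri(1). ✓ Equality does not hold at z = 1 (the coefficients have mixed signs, so the terms do not all align in phase there).

M_tri(1) = 9; |p(1)| = 1; equality at z=1: no.


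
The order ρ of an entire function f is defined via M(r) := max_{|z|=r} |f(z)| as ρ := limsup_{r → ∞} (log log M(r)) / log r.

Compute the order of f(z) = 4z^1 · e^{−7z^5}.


M(r) = max_{|z|=r} |4|·|z|^1·|e^{−7z^5}| = 4·r^1 · e^{7r^5} (the factors attain their maxima compatibly on |z|=r). Then log M(r) = log 4 + 1·log r + 7r^5, dominated by the last term, so log log M(r) ~ 5·log r. The polynomial factor 4z^1 contributes only a log r term and does not affect the order. ρ = 5.
Therefore ρ = 5.

Order ρ = 5.


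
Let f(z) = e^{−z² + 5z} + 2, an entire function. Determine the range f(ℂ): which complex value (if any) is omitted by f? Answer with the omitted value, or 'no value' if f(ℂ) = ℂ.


Little Picard bounds the complement of f(ℂ) to at most one point.
The exponent g(z) = −z² + 5z is a nonconstant polynomial, hence surjective onto ℂ. So e^{g(z)} takes every value in {e^w : w ∈ ℂ} = ℂ ∖ {0}. Adding 2 shifts the range to ℂ ∖ {2}. f omits exactly 2.

Omitted value: 2.


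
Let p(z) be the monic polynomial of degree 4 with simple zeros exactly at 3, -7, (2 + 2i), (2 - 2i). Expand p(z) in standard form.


The polynomial is p(z) = ∏_{α ∈ S} (z − α), where S = {3, -7, (2 + 2i), (2 - 2i)}.
Expanding the product yields: p(z) = z^4 -29·z^2 + 116·z -168.
Note conjugate pairs combine to real quadratics: (z − (2+2i))(z − (2−2i)) = z² − 4z + 8.
The resulting polynomial has degree 4 and real coefficients as required.

p(z) = z^4 -29·z^2 + 116·z -168.


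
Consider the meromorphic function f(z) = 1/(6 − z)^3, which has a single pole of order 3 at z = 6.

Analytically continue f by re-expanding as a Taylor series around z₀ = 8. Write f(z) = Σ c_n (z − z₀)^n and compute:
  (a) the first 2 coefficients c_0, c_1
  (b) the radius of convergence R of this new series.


Let w = z − z₀, so z = z₀ + w.
Then 6 − z = 6 − (z₀ + w) = (6 − z₀) − w = -2 − w.
f(z) = 1/(-2 − w)^3 = (1/(-2)^3) · (1 − w/(-2))^{−3}.
By the binomial series (1−u)^{−3} = Σ_{n≥0} C(n+2, 2) u^n for |u|<1, with u = w/(-2):
  c_n = C(n+2, 2) / (-2)^(n+3).
  c_0 = 1/(-2)^3 = -1/8.
  c_1 = 3/(-2)^4 = 3/16.
The series is valid for |w/d| < 1, i.e. |z − z₀| < |d|.
Radius of convergence: R = |6 − z₀| = |-2| = 2 (distance from z₀ to the singularity z = 6).

c_0 = -1/8, c_1 = 3/16; R = 2.


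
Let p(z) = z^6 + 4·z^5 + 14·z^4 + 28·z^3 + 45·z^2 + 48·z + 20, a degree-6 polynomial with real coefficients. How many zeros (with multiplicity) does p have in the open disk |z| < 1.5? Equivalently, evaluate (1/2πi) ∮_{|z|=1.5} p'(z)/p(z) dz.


The zeros of p are: -1, (0 + 2i), (0 - 2i), (-1 + 2i), (-1 - 2i), -1.
Their magnitudes are: 1, 2, 2, 2.236, 2.236, 1.
Zeros with |z| < R = 1.5: -1, -1.
Count = 2.
By the argument principle, (1/2πi) ∮_{|z|=R} p'(z)/p(z) dz equals exactly this count.

Number of zeros inside |z| < 1.5: 2.


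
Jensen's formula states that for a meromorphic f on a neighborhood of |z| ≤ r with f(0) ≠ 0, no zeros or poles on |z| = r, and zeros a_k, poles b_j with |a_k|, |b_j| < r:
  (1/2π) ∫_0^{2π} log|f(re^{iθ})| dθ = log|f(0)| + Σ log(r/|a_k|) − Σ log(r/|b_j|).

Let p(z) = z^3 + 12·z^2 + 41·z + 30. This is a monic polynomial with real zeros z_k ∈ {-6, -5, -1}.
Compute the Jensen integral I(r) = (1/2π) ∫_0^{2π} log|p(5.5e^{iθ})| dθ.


Zeros: -6, -5, -1; r = 5.5.
Inside |z| < r: -5, -1. Outside (|z| ≥ r): -6.
p(0) = 30, so log|p(0)| = log(30) = 3.4012.
Apply Jensen: I(r) = log|p(0)| + Σ_k log(r/|z_k|), summed over zeros inside |z| < r.
  log(r/|z_k|) for z_k = -5: log(5.5/5) = 0.0953
  log(r/|z_k|) for z_k = -1: log(5.5/1) = 1.7047
  Outside zeros (-6) contribute nothing to the Jensen sum.
Sum over inside zeros: 1.8001.
I(r) = log|p(0)| + (inside sum) = 3.4012 + 1.8001 = 5.2013.
Note: since some zeros are outside |z| ≤ r, the simplified n·log(r) form does NOT apply — only the inside zeros contribute.

I(r) ≈ 5.2013.


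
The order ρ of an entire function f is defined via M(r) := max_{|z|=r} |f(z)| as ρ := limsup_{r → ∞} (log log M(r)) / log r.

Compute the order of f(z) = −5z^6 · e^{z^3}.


M(r) = max_{|z|=r} |-5|·|z|^6·|e^{z^3}| = 5·r^6 · e^{1r^3} (the factors attain their maxima compatibly on |z|=r). Then log M(r) = log 5 + 6·log r + 1r^3, dominated by the last term, so log log M(r) ~ 3·log r. The polynomial factor -5z^6 contributes only a log r term and does not affect the order. ρ = 3.
Therefore ρ = 3.

Order ρ = 3.


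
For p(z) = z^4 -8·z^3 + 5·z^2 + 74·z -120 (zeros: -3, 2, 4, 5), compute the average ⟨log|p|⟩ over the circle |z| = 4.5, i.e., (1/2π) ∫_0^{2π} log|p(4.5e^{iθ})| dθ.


Zeros: -3, 2, 4, 5; r = 4.5.
Inside |z| < r: -3, 2, 4. Outside (|z| ≥ r): 5.
p(0) = -120, so log|p(0)| = log(120) = 4.7875.
Apply Jensen: I(r) = log|p(0)| + Σ_k log(r/|z_k|), summed over zeros inside |z| < r.
  log(r/|z_k|) for z_k = -3: log(4.5/3) = 0.4055
  log(r/|z_k|) for z_k = 2: log(4.5/2) = 0.8109
  log(r/|z_k|) for z_k = 4: log(4.5/4) = 0.1178
  Outside zeros (5) contribute nothing to the Jensen sum.
Sum over inside zeros: 1.3342.
I(r) = log|p(0)| + (inside sum) = 4.7875 + 1.3342 = 6.1217.
Note: since some zeros are outside |z| ≤ r, the simplified n·log(r) form does NOT apply — only the inside zeros contribute.

I(r) ≈ 6.1217.


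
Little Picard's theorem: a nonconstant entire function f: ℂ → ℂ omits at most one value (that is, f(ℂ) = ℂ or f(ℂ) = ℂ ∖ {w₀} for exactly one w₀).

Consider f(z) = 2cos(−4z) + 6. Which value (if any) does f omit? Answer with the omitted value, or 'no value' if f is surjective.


Little Picard bounds the complement of f(ℂ) to at most one point.
cos is entire and surjective onto ℂ: for every w ∈ ℂ, cos(ζ) = w has a solution ζ ∈ ℂ (e.g., via the complex inverse arccos). With ζ = −4z this gives z = ζ/(-4). Then 2·cos(−4z) takes every value in 2·ℂ = ℂ, and adding 6 is a bijection of ℂ. So f is surjective and omits no value. (Note: only on the real line is cos bounded by [−1, 1].)

Omitted value: no value.


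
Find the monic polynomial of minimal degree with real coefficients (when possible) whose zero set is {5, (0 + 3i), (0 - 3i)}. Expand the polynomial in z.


The polynomial is p(z) = ∏_{α ∈ S} (z − α), where S = {5, (0 + 3i), (0 - 3i)}.
Expanding the product yields: p(z) = z^3 -5·z^2 + 9·z -45.
Note conjugate pairs combine to real quadratics: (z − (0+3i))(z − (0−3i)) = z² + 9.
The resulting polynomial has degree 3 and real coefficients as required.

p(z) = z^3 -5·z^2 + 9·z -45.


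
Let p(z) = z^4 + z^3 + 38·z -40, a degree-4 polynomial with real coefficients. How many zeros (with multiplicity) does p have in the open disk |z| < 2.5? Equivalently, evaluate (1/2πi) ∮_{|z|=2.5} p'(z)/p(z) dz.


The zeros of p are: -4, (1 + 3i), (1 - 3i), 1.
Their magnitudes are: 4, 3.162, 3.162, 1.
Zeros with |z| < R = 2.5: 1.
Count = 1.
By the argument principle, (1/2πi) ∮_{|z|=R} p'(z)/p(z) dz equals exactly this count.

Number of zeros inside |z| < 2.5: 1.


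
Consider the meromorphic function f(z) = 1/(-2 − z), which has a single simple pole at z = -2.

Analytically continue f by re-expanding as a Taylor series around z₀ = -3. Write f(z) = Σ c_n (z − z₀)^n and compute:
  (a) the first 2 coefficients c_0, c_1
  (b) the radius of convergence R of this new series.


Let w = z − z₀, so z = z₀ + w.
Then -2 − z = -2 − (z₀ + w) = (-2 − z₀) − w = 1 − w.
f(z) = 1/(1 − w) = (1/(1)) · 1/(1 − w/(1)) = Σ_{n≥0} w^n / (1)^(n+1).
So c_n = 1/(1)^(n+1):
  c_0 = 1/(1)^1 = 1.
  c_1 = 1/(1)^2 = 1.
The series is valid for |w/d| < 1, i.e. |z − z₀| < |d|.
Radius of convergence: R = |-2 − z₀| = |1| = 1 (distance from z₀ to the singularity z = -2).

c_0 = 1, c_1 = 1; R = 1.


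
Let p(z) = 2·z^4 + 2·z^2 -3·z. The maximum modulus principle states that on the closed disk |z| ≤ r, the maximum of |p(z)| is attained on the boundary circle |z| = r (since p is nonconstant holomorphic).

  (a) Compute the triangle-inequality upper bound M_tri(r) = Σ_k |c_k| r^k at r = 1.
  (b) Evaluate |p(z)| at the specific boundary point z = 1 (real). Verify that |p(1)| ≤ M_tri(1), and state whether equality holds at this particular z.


Coefficients: c_0 = 0, c_1 = -3, c_2 = 2, c_3 = 0, c_4 = 2. Radius r = 1.
Part (a). Triangle bound: M_tri(r) = Σ_k |c_k| r^k
  = |0|·1^0 + |-3|·1^1 + |2|·1^2 + |0|·1^3 + |2|·1^4
  = 0 + 3 + 2 + 0 + 2 = 7.
This bounds M(r) := max_{|z|=r} |p(z)| from above; equality holds iff all terms c_k z^k can be made to align in phase at a single z on |z|=r.
Part (b). At z = 1 (real, on the circle |z| = r):
  p(1) = (0)·1^0 + (-3)·1^1 + (2)·1^2 + (0)·1^3 + (2)·1^4 = 1.
  |p(1)| = 1.
Check: |p(1)| = 1 ≤ 7 = M_tri(1). ✓ Equality does not hold at z = 1 (the coefficients have mixed signs, so the terms do not all align in phase there).

M_tri(1) = 7; |p(1)| = 1; equality at z=1: no.


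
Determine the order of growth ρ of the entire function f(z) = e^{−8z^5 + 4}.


|e^{−8z^5 + 4}| = e^{Re(-8·z^5) + 4} ≤ e^{8|z|^5 + 4} = e^{8r^5 + 4} on |z| = r, so ρ ≤ 5. Choosing z on |z|=r so that -8·z^5 is real positive (always possible by picking arg z appropriately) gives |f(z)| = e^{8r^5 + 4}, matching the bound. The additive constant 4 does not affect log log M(r) ~ 5·log r. Hence ρ = 5.
Therefore ρ = 5.

Order ρ = 5.


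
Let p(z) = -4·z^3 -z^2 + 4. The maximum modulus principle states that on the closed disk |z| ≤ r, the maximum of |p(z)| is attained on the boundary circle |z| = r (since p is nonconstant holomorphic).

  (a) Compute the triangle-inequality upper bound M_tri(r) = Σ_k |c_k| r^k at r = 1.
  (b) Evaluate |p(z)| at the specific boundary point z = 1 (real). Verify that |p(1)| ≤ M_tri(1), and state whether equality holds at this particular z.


Coefficients: c_0 = 4, c_1 = 0, c_2 = -1, c_3 = -4. Radius r = 1.
Part (a). Triangle bound: M_tri(r) = Σ_k |c_k| r^k
  = |4|·1^0 + |0|·1^1 + |-1|·1^2 + |-4|·1^3
  = 4 + 0 + 1 + 4 = 9.
This bounds M(r) := max_{|z|=r} |p(z)| from above; equality holds iff all terms c_k z^k can be made to align in phase at a single z on |z|=r.
Part (b). At z = 1 (real, on the circle |z| = r):
  p(1) = (4)·1^0 + (0)·1^1 + (-1)·1^2 + (-4)·1^3 = -1.
  |p(1)| = 1.
Check: |p(1)| = 1 ≤ 9 = M_tri(1). ✓ Equality does not hold at z = 1 (the coefficients have mixed signs, so the terms do not all align in phase there).

M_tri(1) = 9; |p(1)| = 1; equality at z=1: no.


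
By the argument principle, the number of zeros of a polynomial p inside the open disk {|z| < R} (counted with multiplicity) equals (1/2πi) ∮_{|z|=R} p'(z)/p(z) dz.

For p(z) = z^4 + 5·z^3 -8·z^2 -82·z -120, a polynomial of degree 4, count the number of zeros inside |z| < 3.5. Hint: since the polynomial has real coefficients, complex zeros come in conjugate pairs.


The zeros of p are: (-3 + 1i), (-3 - 1i), 4, -3.
Their magnitudes are: 3.162, 3.162, 4, 3.
Zeros with |z| < R = 3.5: (-3 + 1i), (-3 - 1i), -3.
Count = 3.
By the argument principle, (1/2πi) ∮_{|z|=R} p'(z)/p(z) dz equals exactly this count.

Number of zeros inside |z| < 3.5: 3.


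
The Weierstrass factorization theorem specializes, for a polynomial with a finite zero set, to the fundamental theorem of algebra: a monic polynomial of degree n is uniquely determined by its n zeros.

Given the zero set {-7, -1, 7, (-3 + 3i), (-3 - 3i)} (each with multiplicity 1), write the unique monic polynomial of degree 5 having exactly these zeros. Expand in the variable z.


The polynomial is p(z) = ∏_{α ∈ S} (z − α), where S = {-7, -1, 7, (-3 + 3i), (-3 - 3i)}.
Expanding the product yields: p(z) = z^5 + 7·z^4 -25·z^3 -325·z^2 -1176·z -882.
Note conjugate pairs combine to real quadratics: (z − (-3+3i))(z − (-3−3i)) = z² + 6z + 18.
The resulting polynomial has degree 5 and real coefficients as required.

p(z) = z^5 + 7·z^4 -25·z^3 -325·z^2 -1176·z -882.


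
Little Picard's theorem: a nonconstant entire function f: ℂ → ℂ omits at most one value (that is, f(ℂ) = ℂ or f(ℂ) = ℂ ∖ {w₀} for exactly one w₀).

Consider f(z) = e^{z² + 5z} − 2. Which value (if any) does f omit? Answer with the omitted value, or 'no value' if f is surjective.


Little Picard bounds the complement of f(ℂ) to at most one point.
The exponent g(z) = z² + 5z is a nonconstant polynomial, hence surjective onto ℂ. So e^{g(z)} takes every value in {e^w : w ∈ ℂ} = ℂ ∖ {0}. Adding -2 shifts the range to ℂ ∖ {-2}. f omits exactly -2.

Omitted value: -2.


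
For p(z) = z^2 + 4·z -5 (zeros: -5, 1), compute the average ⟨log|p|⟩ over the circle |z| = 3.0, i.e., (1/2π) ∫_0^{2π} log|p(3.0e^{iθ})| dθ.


Zeros: -5, 1; r = 3.0.
Inside |z| < r: 1. Outside (|z| ≥ r): -5.
p(0) = -5, so log|p(0)| = log(5) = 1.6094.
Apply Jensen: I(r) = log|p(0)| + Σ_k log(r/|z_k|), summed over zeros inside |z| < r.
  log(r/|z_k|) for z_k = 1: log(3.0/1) = 1.0986
  Outside zeros (-5) contribute nothing to the Jensen sum.
Sum over inside zeros: 1.0986.
I(r) = log|p(0)| + (inside sum) = 1.6094 + 1.0986 = 2.7081.
Note: since some zeros are outside |z| ≤ r, the simplified n·log(r) form does NOT apply — only the inside zeros contribute.

I(r) ≈ 2.7081.


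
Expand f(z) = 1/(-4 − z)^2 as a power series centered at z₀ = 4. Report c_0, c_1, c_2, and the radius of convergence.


Let w = z − z₀, so z = z₀ + w.
Then -4 − z = -4 − (z₀ + w) = (-4 − z₀) − w = -8 − w.
f(z) = 1/(-8 − w)^2 = (1/(-8)^2) · (1 − w/(-8))^{−2}.
By the binomial series (1−u)^{−2} = Σ_{n≥0} C(n+1, 1) u^n for |u|<1, with u = w/(-8):
  c_n = C(n+1, 1) / (-8)^(n+2).
  c_0 = 1/(-8)^2 = 1/64.
  c_1 = 2/(-8)^3 = -1/256.
  c_2 = 3/(-8)^4 = 3/4096.
The series is valid for |w/d| < 1, i.e. |z − z₀| < |d|.
Radius of convergence: R = |-4 − z₀| = |-8| = 8 (distance from z₀ to the singularity z = -4).

c_0 = 1/64, c_1 = -1/256, c_2 = 3/4096; R = 8.


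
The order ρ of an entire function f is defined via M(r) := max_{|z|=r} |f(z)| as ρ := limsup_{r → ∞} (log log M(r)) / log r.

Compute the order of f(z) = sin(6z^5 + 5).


Write sin(w) = (e^{iw} ± e^{−iw})/(2 or 2i), so |sin(w)| ≤ e^{|w|}. With w = 6z^5 + 5, |w| ≤ 6r^5 + 5 on |z|=r, giving M(r) ≤ e^{6r^5 + 5} and ρ ≤ 5. For the lower bound, choose z on |z|=r with 6z^5 purely imaginary of modulus 6r^5; then |sin(6z^5 + 5)| grows like e^{6r^5}/2, so ρ ≥ 5. Hence ρ = 5.
Therefore ρ = 5.

Order ρ = 5.


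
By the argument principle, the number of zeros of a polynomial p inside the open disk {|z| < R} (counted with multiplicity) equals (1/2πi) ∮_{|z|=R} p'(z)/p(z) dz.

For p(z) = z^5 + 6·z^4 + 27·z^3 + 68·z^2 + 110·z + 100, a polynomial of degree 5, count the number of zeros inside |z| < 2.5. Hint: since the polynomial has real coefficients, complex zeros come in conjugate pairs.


The zeros of p are: -2, (-1 + 3i), (-1 - 3i), (-1 + 2i), (-1 - 2i).
Their magnitudes are: 2, 3.162, 3.162, 2.236, 2.236.
Zeros with |z| < R = 2.5: -2, (-1 + 2i), (-1 - 2i).
Count = 3.
By the argument principle, (1/2πi) ∮_{|z|=R} p'(z)/p(z) dz equals exactly this count.

Number of zeros inside |z| < 2.5: 3.


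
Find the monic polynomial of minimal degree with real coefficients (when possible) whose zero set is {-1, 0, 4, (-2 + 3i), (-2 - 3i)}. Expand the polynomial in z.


The polynomial is p(z) = ∏_{α ∈ S} (z − α), where S = {-1, 0, 4, (-2 + 3i), (-2 - 3i)}.
Expanding the product yields: p(z) = z^5 + z^4 -3·z^3 -55·z^2 -52·z.
Note conjugate pairs combine to real quadratics: (z − (-2+3i))(z − (-2−3i)) = z² + 4z + 13.
The resulting polynomial has degree 5 and real coefficients as required.

p(z) = z^5 + z^4 -3·z^3 -55·z^2 -52·z.


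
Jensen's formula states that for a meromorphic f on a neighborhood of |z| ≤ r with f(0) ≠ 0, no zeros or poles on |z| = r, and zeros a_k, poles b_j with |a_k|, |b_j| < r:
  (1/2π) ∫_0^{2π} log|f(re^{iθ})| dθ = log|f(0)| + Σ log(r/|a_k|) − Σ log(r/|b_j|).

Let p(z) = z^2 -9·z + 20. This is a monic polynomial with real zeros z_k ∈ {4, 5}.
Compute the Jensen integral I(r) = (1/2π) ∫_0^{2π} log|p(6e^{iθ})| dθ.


Zeros: 4, 5; r = 6.
Inside |z| < r: 4, 5. Outside (|z| ≥ r): ∅.
p(0) = 20, so log|p(0)| = log(20) = 2.9957.
Apply Jensen: I(r) = log|p(0)| + Σ_k log(r/|z_k|), summed over zeros inside |z| < r.
  log(r/|z_k|) for z_k = 4: log(6/4) = 0.4055
  log(r/|z_k|) for z_k = 5: log(6/5) = 0.1823
Sum over inside zeros: 0.5878.
I(r) = log|p(0)| + (inside sum) = 2.9957 + 0.5878 = 3.5835.
Closed form (all zeros inside, monic): I(r) = n·log(r) = 2·log(6) = 3.5835. ✓

I(r) ≈ 3.5835.


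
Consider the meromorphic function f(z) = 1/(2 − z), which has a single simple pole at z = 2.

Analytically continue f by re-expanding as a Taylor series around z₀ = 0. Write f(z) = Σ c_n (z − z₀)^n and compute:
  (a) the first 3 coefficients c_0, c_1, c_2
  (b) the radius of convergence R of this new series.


Let w = z − z₀, so z = z₀ + w.
Then 2 − z = 2 − (z₀ + w) = (2 − z₀) − w = 2 − w.
f(z) = 1/(2 − w) = (1/(2)) · 1/(1 − w/(2)) = Σ_{n≥0} w^n / (2)^(n+1).
So c_n = 1/(2)^(n+1):
  c_0 = 1/(2)^1 = 1/2.
  c_1 = 1/(2)^2 = 1/4.
  c_2 = 1/(2)^3 = 1/8.
The series is valid for |w/d| < 1, i.e. |z − z₀| < |d|.
Radius of convergence: R = |2 − z₀| = |2| = 2 (distance from z₀ to the singularity z = 2).

c_0 = 1/2, c_1 = 1/4, c_2 = 1/8; R = 2.


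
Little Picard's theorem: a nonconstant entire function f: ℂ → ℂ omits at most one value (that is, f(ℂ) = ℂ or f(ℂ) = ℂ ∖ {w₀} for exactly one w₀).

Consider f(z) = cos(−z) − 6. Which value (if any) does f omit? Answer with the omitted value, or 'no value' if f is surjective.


Little Picard bounds the complement of f(ℂ) to at most one point.
cos is entire and surjective onto ℂ: for every w ∈ ℂ, cos(ζ) = w has a solution ζ ∈ ℂ (e.g., via the complex inverse arccos). With ζ = −z this gives z = ζ/(-1). Then 1·cos(−z) takes every value in 1·ℂ = ℂ, and adding -6 is a bijection of ℂ. So f is surjective and omits no value. (Note: only on the real line is cos bounded by [−1, 1].)

Omitted value: no value.


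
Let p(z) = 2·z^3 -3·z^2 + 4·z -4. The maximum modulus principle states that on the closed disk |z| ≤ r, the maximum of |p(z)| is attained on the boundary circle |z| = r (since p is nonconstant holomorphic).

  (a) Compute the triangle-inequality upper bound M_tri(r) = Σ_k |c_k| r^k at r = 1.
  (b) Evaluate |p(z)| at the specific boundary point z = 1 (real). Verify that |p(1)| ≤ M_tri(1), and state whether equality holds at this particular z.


Coefficients: c_0 = -4, c_1 = 4, c_2 = -3, c_3 = 2. Radius r = 1.
Part (a). Triangle bound: M_tri(r) = Σ_k |c_k| r^k
  = |-4|·1^0 + |4|·1^1 + |-3|·1^2 + |2|·1^3
  = 4 + 4 + 3 + 2 = 13.
This bounds M(r) := max_{|z|=r} |p(z)| from above; equality holds iff all terms c_k z^k can be made to align in phase at a single z on |z|=r.
Part (b). At z = 1 (real, on the circle |z| = r):
  p(1) = (-4)·1^0 + (4)·1^1 + (-3)·1^2 + (2)·1^3 = -1.
  |p(1)| = 1.
Check: |p(1)| = 1 ≤ 13 = M_tri(1). ✓ Equality does not hold at z = 1 (the coefficients have mixed signs, so the terms do not all align in phase there).

M_tri(1) = 13; |p(1)| = 1; equality at z=1: no.


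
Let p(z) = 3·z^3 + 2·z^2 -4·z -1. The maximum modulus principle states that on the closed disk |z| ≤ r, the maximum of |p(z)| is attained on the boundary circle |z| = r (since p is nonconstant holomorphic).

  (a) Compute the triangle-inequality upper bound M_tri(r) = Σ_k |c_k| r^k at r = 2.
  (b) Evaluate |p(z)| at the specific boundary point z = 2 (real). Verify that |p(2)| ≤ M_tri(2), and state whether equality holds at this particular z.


Coefficients: c_0 = -1, c_1 = -4, c_2 = 2, c_3 = 3. Radius r = 2.
Part (a). Triangle bound: M_tri(r) = Σ_k |c_k| r^k
  = |-1|·2^0 + |-4|·2^1 + |2|·2^2 + |3|·2^3
  = 1 + 8 + 8 + 24 = 41.
This bounds M(r) := max_{|z|=r} |p(z)| from above; equality holds iff all terms c_k z^k can be made to align in phase at a single z on |z|=r.
Part (b). At z = 2 (real, on the circle |z| = r):
  p(2) = (-1)·2^0 + (-4)·2^1 + (2)·2^2 + (3)·2^3 = 23.
  |p(2)| = 23.
Check: |p(2)| = 23 ≤ 41 = M_tri(2). ✓ Equality does not hold at z = 2 (the coefficients have mixed signs, so the terms do not all align in phase there).

M_tri(2) = 41; |p(2)| = 23; equality at z=2: no.


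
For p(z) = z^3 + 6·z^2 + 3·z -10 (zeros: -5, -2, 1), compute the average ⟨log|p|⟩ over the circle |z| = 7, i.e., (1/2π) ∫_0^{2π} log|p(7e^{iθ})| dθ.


Zeros: -5, -2, 1; r = 7.
Inside |z| < r: -5, -2, 1. Outside (|z| ≥ r): ∅.
p(0) = -10, so log|p(0)| = log(10) = 2.3026.
Apply Jensen: I(r) = log|p(0)| + Σ_k log(r/|z_k|), summed over zeros inside |z| < r.
  log(r/|z_k|) for z_k = -5: log(7/5) = 0.3365
  log(r/|z_k|) for z_k = -2: log(7/2) = 1.2528
  log(r/|z_k|) for z_k = 1: log(7/1) = 1.9459
Sum over inside zeros: 3.5351.
I(r) = log|p(0)| + (inside sum) = 2.3026 + 3.5351 = 5.8377.
Closed form (all zeros inside, monic): I(r) = n·log(r) = 3·log(7) = 5.8377. ✓

I(r) ≈ 5.8377.


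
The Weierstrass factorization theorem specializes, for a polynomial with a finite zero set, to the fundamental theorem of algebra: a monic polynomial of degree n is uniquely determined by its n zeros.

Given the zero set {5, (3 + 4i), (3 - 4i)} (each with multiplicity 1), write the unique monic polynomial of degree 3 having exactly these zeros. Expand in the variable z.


The polynomial is p(z) = ∏_{α ∈ S} (z − α), where S = {5, (3 + 4i), (3 - 4i)}.
Expanding the product yields: p(z) = z^3 -11·z^2 + 55·z -125.
Note conjugate pairs combine to real quadratics: (z − (3+4i))(z − (3−4i)) = z² − 6z + 25.
The resulting polynomial has degree 3 and real coefficients as required.

p(z) = z^3 -11·z^2 + 55·z -125.


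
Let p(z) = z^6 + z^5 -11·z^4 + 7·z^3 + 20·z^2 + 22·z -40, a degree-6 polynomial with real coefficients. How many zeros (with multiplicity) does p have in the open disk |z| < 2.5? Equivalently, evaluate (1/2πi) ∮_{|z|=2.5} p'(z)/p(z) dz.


The zeros of p are: (-1 + 1i), (-1 - 1i), -4, (2 + 1i), (2 - 1i), 1.
Their magnitudes are: 1.414, 1.414, 4, 2.236, 2.236, 1.
Zeros with |z| < R = 2.5: (-1 + 1i), (-1 - 1i), (2 + 1i), (2 - 1i), 1.
Count = 5.
By the argument principle, (1/2πi) ∮_{|z|=R} p'(z)/p(z) dz equals exactly this count.

Number of zeros inside |z| < 2.5: 5.


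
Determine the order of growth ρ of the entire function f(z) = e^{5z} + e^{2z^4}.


Each summand is entire of order 1 and 4 respectively (as in the single-exponential case). The order of a sum is at most the max of the orders, so ρ ≤ 4. For the lower bound: on |z|=r choose arg z so that 2z^4 is real positive; then |e^{2z^4}| = e^{2r^4} while |e^{5z}| ≤ e^{5r^1} = o(e^{2r^4}). So |f| ≥ e^{2r^4}(1 − o(1)) and ρ ≥ 4. Hence ρ = max(1, 4) = 4.
Therefore ρ = 4.

Order ρ = 4.


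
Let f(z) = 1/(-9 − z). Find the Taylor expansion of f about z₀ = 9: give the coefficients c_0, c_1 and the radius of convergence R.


Let w = z − z₀, so z = z₀ + w.
Then -9 − z = -9 − (z₀ + w) = (-9 − z₀) − w = -18 − w.
f(z) = 1/(-18 − w) = (1/(-18)) · 1/(1 − w/(-18)) = Σ_{n≥0} w^n / (-18)^(n+1).
So c_n = 1/(-18)^(n+1):
  c_0 = 1/(-18)^1 = -1/18.
  c_1 = 1/(-18)^2 = 1/324.
The series is valid for |w/d| < 1, i.e. |z − z₀| < |d|.
Radius of convergence: R = |-9 − z₀| = |-18| = 18 (distance from z₀ to the singularity z = -9).

c_0 = -1/18, c_1 = 1/324; R = 18.


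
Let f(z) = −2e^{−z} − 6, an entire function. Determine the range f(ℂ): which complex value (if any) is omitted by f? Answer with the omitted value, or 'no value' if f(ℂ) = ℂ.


Little Picard bounds the complement of f(ℂ) to at most one point.
e^{−z} is never zero on ℂ, so -2·e^{−z} takes every value in ℂ ∖ {0}. Adding -6 shifts the range to ℂ ∖ {-6}. Thus f omits exactly the value -6.

Omitted value: -6.


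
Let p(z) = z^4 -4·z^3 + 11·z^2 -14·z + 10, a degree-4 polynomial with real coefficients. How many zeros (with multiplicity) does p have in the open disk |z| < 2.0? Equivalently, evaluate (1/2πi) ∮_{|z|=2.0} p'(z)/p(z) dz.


The zeros of p are: (1 + 1i), (1 - 1i), (1 + 2i), (1 - 2i).
Their magnitudes are: 1.414, 1.414, 2.236, 2.236.
Zeros with |z| < R = 2.0: (1 + 1i), (1 - 1i).
Count = 2.
By the argument principle, (1/2πi) ∮_{|z|=R} p'(z)/p(z) dz equals exactly this count.

Number of zeros inside |z| < 2.0: 2.


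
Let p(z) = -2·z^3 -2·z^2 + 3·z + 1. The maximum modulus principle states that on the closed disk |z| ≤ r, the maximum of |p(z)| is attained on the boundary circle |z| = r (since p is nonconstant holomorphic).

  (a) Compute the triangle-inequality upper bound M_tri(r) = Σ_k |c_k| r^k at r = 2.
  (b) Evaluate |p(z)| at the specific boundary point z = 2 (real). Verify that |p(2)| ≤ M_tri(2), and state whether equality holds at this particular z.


Coefficients: c_0 = 1, c_1 = 3, c_2 = -2, c_3 = -2. Radius r = 2.
Part (a). Triangle bound: M_tri(r) = Σ_k |c_k| r^k
  = |1|·2^0 + |3|·2^1 + |-2|·2^2 + |-2|·2^3
  = 1 + 6 + 8 + 16 = 31.
This bounds M(r) := max_{|z|=r} |p(z)| from above; equality holds iff all terms c_k z^k can be made to align in phase at a single z on |z|=r.
Part (b). At z = 2 (real, on the circle |z| = r):
  p(2) = (1)·2^0 + (3)·2^1 + (-2)·2^2 + (-2)·2^3 = -17.
  |p(2)| = 17.
Check: |p(2)| = 17 ≤ 31 = M_tri(2). ✓ Equality does not hold at z = 2 (the coefficients have mixed signs, so the terms do not all align in phase there).

M_tri(2) = 31; |p(2)| = 17; equality at z=2: no.


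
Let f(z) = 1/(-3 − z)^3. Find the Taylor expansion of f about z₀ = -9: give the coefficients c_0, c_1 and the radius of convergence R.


Let w = z − z₀, so z = z₀ + w.
Then -3 − z = -3 − (z₀ + w) = (-3 − z₀) − w = 6 − w.
f(z) = 1/(6 − w)^3 = (1/(6)^3) · (1 − w/(6))^{−3}.
By the binomial series (1−u)^{−3} = Σ_{n≥0} C(n+2, 2) u^n for |u|<1, with u = w/(6):
  c_n = C(n+2, 2) / (6)^(n+3).
  c_0 = 1/(6)^3 = 1/216.
  c_1 = 3/(6)^4 = 1/432.
The series is valid for |w/d| < 1, i.e. |z − z₀| < |d|.
Radius of convergence: R = |-3 − z₀| = |6| = 6 (distance from z₀ to the singularity z = -3).

c_0 = 1/216, c_1 = 1/432; R = 6.


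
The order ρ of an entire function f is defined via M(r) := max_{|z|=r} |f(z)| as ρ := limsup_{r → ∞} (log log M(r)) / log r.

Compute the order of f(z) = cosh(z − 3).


cosh(w) is a linear combination of e^{iw} and e^{−iw} (or e^w, e^{−w} in the hyperbolic case), so |cosh(w)| ≤ e^{|w|}. With w = z − 3, |w| ≤ 1|z| + 3 = 1r + 3 on |z| = r, giving M(r) ≤ e^{1r + 3}, so ρ ≤ 1. On a suitable ray (z = it for sin/cos; z = t for sinh/cosh, t real → ∞), |cosh(z − 3)| grows like e^{1|t|}/2, so ρ ≥ 1. Hence ρ = 1.
Therefore ρ = 1.

Order ρ = 1.


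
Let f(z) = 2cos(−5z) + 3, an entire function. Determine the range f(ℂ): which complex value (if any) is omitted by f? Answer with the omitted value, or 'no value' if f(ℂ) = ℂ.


Little Picard bounds the complement of f(ℂ) to at most one point.
cos is entire and surjective onto ℂ: for every w ∈ ℂ, cos(ζ) = w has a solution ζ ∈ ℂ (e.g., via the complex inverse arccos). With ζ = −5z this gives z = ζ/(-5). Then 2·cos(−5z) takes every value in 2·ℂ = ℂ, and adding 3 is a bijection of ℂ. So f is surjective and omits no value. (Note: only on the real line is cos bounded by [−1, 1].)

Omitted value: no value.


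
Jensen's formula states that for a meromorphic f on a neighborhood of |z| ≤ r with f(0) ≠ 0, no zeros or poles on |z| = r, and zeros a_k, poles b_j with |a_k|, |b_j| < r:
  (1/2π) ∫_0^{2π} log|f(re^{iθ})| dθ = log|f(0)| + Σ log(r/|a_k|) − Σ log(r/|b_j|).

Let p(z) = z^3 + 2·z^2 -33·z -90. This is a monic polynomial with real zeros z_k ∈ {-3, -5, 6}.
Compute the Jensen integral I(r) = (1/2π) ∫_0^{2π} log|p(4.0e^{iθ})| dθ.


Zeros: -5, -3, 6; r = 4.0.
Inside |z| < r: -3. Outside (|z| ≥ r): -5, 6.
p(0) = -90, so log|p(0)| = log(90) = 4.4998.
Apply Jensen: I(r) = log|p(0)| + Σ_k log(r/|z_k|), summed over zeros inside |z| < r.
  log(r/|z_k|) for z_k = -3: log(4.0/3) = 0.2877
  Outside zeros (-5, 6) contribute nothing to the Jensen sum.
Sum over inside zeros: 0.2877.
I(r) = log|p(0)| + (inside sum) = 4.4998 + 0.2877 = 4.7875.
Note: since some zeros are outside |z| ≤ r, the simplified n·log(r) form does NOT apply — only the inside zeros contribute.

I(r) ≈ 4.7875.


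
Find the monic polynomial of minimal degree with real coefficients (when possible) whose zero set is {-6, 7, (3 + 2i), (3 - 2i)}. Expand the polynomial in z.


The polynomial is p(z) = ∏_{α ∈ S} (z − α), where S = {-6, 7, (3 + 2i), (3 - 2i)}.
Expanding the product yields: p(z) = z^4 -7·z^3 -23·z^2 + 239·z -546.
Note conjugate pairs combine to real quadratics: (z − (3+2i))(z − (3−2i)) = z² − 6z + 13.
The resulting polynomial has degree 4 and real coefficients as required.

p(z) = z^4 -7·z^3 -23·z^2 + 239·z -546.


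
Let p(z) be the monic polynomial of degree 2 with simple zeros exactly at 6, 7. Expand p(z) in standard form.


The polynomial is p(z) = ∏_{α ∈ S} (z − α), where S = {6, 7}.
Expanding the product yields: p(z) = z^2 -13·z + 42.
The resulting polynomial has degree 2 and real coefficients as required.

p(z) = z^2 -13·z + 42.


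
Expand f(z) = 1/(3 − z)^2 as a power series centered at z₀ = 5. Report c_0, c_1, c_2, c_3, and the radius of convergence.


Let w = z − z₀, so z = z₀ + w.
Then 3 − z = 3 − (z₀ + w) = (3 − z₀) − w = -2 − w.
f(z) = 1/(-2 − w)^2 = (1/(-2)^2) · (1 − w/(-2))^{−2}.
By the binomial series (1−u)^{−2} = Σ_{n≥0} C(n+1, 1) u^n for |u|<1, with u = w/(-2):
  c_n = C(n+1, 1) / (-2)^(n+2).
  c_0 = 1/(-2)^2 = 1/4.
  c_1 = 2/(-2)^3 = -1/4.
  c_2 = 3/(-2)^4 = 3/16.
  c_3 = 4/(-2)^5 = -1/8.
The series is valid for |w/d| < 1, i.e. |z − z₀| < |d|.
Radius of convergence: R = |3 − z₀| = |-2| = 2 (distance from z₀ to the singularity z = 3).

c_0 = 1/4, c_1 = -1/4, c_2 = 3/16, c_3 = -1/8; R = 2.


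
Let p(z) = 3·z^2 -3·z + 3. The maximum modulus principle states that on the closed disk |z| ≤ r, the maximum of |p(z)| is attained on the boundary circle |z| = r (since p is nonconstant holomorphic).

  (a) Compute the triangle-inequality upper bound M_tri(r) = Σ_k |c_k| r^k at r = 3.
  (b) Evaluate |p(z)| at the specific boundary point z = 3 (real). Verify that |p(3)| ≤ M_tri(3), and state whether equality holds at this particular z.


Coefficients: c_0 = 3, c_1 = -3, c_2 = 3. Radius r = 3.
Part (a). Triangle bound: M_tri(r) = Σ_k |c_k| r^k
  = |3|·3^0 + |-3|·3^1 + |3|·3^2
  = 3 + 9 + 27 = 39.
This bounds M(r) := max_{|z|=r} |p(z)| from above; equality holds iff all terms c_k z^k can be made to align in phase at a single z on |z|=r.
Part (b). At z = 3 (real, on the circle |z| = r):
  p(3) = (3)·3^0 + (-3)·3^1 + (3)·3^2 = 21.
  |p(3)| = 21.
Check: |p(3)| = 21 ≤ 39 = M_tri(3). ✓ Equality does not hold at z = 3 (the coefficients have mixed signs, so the terms do not all align in phase there).

M_tri(3) = 39; |p(3)| = 21; equality at z=3: no.


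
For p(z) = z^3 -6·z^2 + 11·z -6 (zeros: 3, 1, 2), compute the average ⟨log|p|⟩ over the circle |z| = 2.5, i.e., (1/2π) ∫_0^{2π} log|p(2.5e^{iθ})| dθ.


Zeros: 1, 2, 3; r = 2.5.
Inside |z| < r: 1, 2. Outside (|z| ≥ r): 3.
p(0) = -6, so log|p(0)| = log(6) = 1.7918.
Apply Jensen: I(r) = log|p(0)| + Σ_k log(r/|z_k|), summed over zeros inside |z| < r.
  log(r/|z_k|) for z_k = 1: log(2.5/1) = 0.9163
  log(r/|z_k|) for z_k = 2: log(2.5/2) = 0.2231
  Outside zeros (3) contribute nothing to the Jensen sum.
Sum over inside zeros: 1.1394.
I(r) = log|p(0)| + (inside sum) = 1.7918 + 1.1394 = 2.9312.
Note: since some zeros are outside |z| ≤ r, the simplified n·log(r) form does NOT apply — only the inside zeros contribute.

I(r) ≈ 2.9312.


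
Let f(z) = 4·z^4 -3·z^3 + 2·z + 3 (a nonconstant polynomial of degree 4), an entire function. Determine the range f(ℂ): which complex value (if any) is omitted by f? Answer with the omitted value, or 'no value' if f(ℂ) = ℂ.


Little Picard bounds the complement of f(ℂ) to at most one point.
For every w ∈ ℂ, the equation p(z) − w = 0 is a nonconstant polynomial in z and hence has at least one root by the fundamental theorem of algebra. So p is surjective onto ℂ, omitting no value.

Omitted value: no value.


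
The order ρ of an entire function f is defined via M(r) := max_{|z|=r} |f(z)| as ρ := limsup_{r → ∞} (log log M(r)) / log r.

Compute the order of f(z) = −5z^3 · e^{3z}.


M(r) = max_{|z|=r} |-5|·|z|^3·|e^{3z}| = 5·r^3 · e^{3r^1} (the factors attain their maxima compatibly on |z|=r). Then log M(r) = log 5 + 3·log r + 3r^1, dominated by the last term, so log log M(r) ~ 1·log r. The polynomial factor -5z^3 contributes only a log r term and does not affect the order. ρ = 1.
Therefore ρ = 1.

Order ρ = 1.


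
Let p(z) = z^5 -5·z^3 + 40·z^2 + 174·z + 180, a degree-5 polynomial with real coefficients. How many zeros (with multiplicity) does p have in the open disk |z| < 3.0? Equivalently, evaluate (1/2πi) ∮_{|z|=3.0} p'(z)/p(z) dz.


The zeros of p are: (3 + 3i), (3 - 3i), -2, (-2 + 1i), (-2 - 1i).
Their magnitudes are: 4.243, 4.243, 2, 2.236, 2.236.
Zeros with |z| < R = 3.0: -2, (-2 + 1i), (-2 - 1i).
Count = 3.
By the argument principle, (1/2πi) ∮_{|z|=R} p'(z)/p(z) dz equals exactly this count.

Number of zeros inside |z| < 3.0: 3.


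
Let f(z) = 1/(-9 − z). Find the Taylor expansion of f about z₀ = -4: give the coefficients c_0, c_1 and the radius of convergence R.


Let w = z − z₀, so z = z₀ + w.
Then -9 − z = -9 − (z₀ + w) = (-9 − z₀) − w = -5 − w.
f(z) = 1/(-5 − w) = (1/(-5)) · 1/(1 − w/(-5)) = Σ_{n≥0} w^n / (-5)^(n+1).
So c_n = 1/(-5)^(n+1):
  c_0 = 1/(-5)^1 = -1/5.
  c_1 = 1/(-5)^2 = 1/25.
The series is valid for |w/d| < 1, i.e. |z − z₀| < |d|.
Radius of convergence: R = |-9 − z₀| = |-5| = 5 (distance from z₀ to the singularity z = -9).

c_0 = -1/5, c_1 = 1/25; R = 5.


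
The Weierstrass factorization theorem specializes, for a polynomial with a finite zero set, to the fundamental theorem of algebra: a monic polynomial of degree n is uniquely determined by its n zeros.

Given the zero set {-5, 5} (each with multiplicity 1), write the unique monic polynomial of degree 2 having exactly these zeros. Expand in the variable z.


The polynomial is p(z) = ∏_{α ∈ S} (z − α), where S = {-5, 5}.
Expanding the product yields: p(z) = z^2 -25.
The resulting polynomial has degree 2 and real coefficients as required.

p(z) = z^2 -25.


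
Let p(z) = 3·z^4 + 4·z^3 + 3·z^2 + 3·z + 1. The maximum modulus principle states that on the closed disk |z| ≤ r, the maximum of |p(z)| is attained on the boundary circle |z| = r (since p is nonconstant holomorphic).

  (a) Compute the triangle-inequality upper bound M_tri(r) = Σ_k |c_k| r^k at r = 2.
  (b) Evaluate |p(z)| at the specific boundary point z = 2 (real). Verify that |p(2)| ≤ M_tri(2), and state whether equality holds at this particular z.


Coefficients: c_0 = 1, c_1 = 3, c_2 = 3, c_3 = 4, c_4 = 3. Radius r = 2.
Part (a). Triangle bound: M_tri(r) = Σ_k |c_k| r^k
  = |1|·2^0 + |3|·2^1 + |3|·2^2 + |4|·2^3 + |3|·2^4
  = 1 + 6 + 12 + 32 + 48 = 99.
This bounds M(r) := max_{|z|=r} |p(z)| from above; equality holds iff all terms c_k z^k can be made to align in phase at a single z on |z|=r.
Part (b). At z = 2 (real, on the circle |z| = r):
  p(2) = (1)·2^0 + (3)·2^1 + (3)·2^2 + (4)·2^3 + (3)·2^4 = 99.
  |p(2)| = 99.
Since all nonzero coefficients share the same sign, |p(2)| = 99 = M_tri(2); the triangle bound is attained at z = 2, so in fact M(r) = 99.

M_tri(2) = 99; |p(2)| = 99; equality at z=2: yes.


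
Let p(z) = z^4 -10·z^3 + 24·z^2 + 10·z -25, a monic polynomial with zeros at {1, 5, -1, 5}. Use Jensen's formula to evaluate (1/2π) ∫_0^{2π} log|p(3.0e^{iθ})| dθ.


Zeros: -1, 1, 5, 5; r = 3.0.
Inside |z| < r: -1, 1. Outside (|z| ≥ r): 5, 5.
p(0) = -25, so log|p(0)| = log(25) = 3.2189.
Apply Jensen: I(r) = log|p(0)| + Σ_k log(r/|z_k|), summed over zeros inside |z| < r.
  log(r/|z_k|) for z_k = 1: log(3.0/1) = 1.0986
  log(r/|z_k|) for z_k = -1: log(3.0/1) = 1.0986
  Outside zeros (5, 5) contribute nothing to the Jensen sum.
Sum over inside zeros: 2.1972.
I(r) = log|p(0)| + (inside sum) = 3.2189 + 2.1972 = 5.4161.
Note: since some zeros are outside |z| ≤ r, the simplified n·log(r) form does NOT apply — only the inside zeros contribute.

I(r) ≈ 5.4161.


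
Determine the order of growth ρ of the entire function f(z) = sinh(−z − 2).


sinh(w) is a linear combination of e^{iw} and e^{−iw} (or e^w, e^{−w} in the hyperbolic case), so |sinh(w)| ≤ e^{|w|}. With w = −z − 2, |w| ≤ 1|z| + 2 = 1r + 2 on |z| = r, giving M(r) ≤ e^{1r + 2}, so ρ ≤ 1. On a suitable ray (z = it for sin/cos; z = t for sinh/cosh, t real → ∞), |sinh(−z − 2)| grows like e^{1|t|}/2, so ρ ≥ 1. Hence ρ = 1.
Therefore ρ = 1.

Order ρ = 1.


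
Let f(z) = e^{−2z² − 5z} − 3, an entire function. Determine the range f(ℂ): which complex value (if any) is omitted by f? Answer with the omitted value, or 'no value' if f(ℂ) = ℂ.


Little Picard bounds the complement of f(ℂ) to at most one point.
The exponent g(z) = −2z² − 5z is a nonconstant polynomial, hence surjective onto ℂ. So e^{g(z)} takes every value in {e^w : w ∈ ℂ} = ℂ ∖ {0}. Adding -3 shifts the range to ℂ ∖ {-3}. f omits exactly -3.

Omitted value: -3.
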